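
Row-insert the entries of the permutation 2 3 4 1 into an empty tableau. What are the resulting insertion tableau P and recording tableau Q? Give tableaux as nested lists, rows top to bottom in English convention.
Insert each entry of the permutation into P by Schensted row insertion, recording in Q the position of each new cell.

Insert 2: appended to row 1. P = [[2]].
Insert 3: appended to row 1. P = [[2, 3]].
Insert 4: appended to row 1. P = [[2, 3, 4]].
Insert 1: 1 bumps 2 from row 1; 2 starts row 2. P = [[1, 3, 4], [2]].

So P = [[1, 3, 4], [2]], Q = [[1, 2, 3], [4]].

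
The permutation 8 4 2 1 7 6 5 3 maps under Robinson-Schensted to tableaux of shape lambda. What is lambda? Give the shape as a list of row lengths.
[2, 2, 2, 1, 1]

Row-insert each entry into an empty tableau.

After inserting 8: P = [[8]].
After inserting 4: P = [[4], [8]].
After inserting 2: P = [[2], [4], [8]].
After inserting 1: P = [[1], [2], [4], [8]].
After inserting 7: P = [[1, 7], [2], [4], [8]].
After inserting 6: P = [[1, 6], [2, 7], [4], [8]].
After inserting 5: P = [[1, 5], [2, 6], [4, 7], [8]].
After inserting 3: P = [[1, 3], [2, 5], [4, 6], [7], [8]].

The final insertion tableau P = [[1, 3], [2, 5], [4, 6], [7], [8]] has shape [2, 2, 2, 1, 1].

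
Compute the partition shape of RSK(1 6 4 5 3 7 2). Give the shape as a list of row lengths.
[4, 1, 1, 1]

Row-insert each entry into an empty tableau.

After inserting 1: P = [[1]].
After inserting 6: P = [[1, 6]].
After inserting 4: P = [[1, 4], [6]].
After inserting 5: P = [[1, 4, 5], [6]].
After inserting 3: P = [[1, 3, 5], [4], [6]].
After inserting 7: P = [[1, 3, 5, 7], [4], [6]].
After inserting 2: P = [[1, 2, 5, 7], [3], [4], [6]].

The final insertion tableau P = [[1, 2, 5, 7], [3], [4], [6]] has shape [4, 1, 1, 1].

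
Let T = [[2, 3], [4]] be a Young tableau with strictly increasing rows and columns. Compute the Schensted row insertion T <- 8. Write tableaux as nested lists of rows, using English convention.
[[2, 3, 8], [4]]

8 is larger than every entry of row 1, so it is appended to row 1. The new tableau is [[2, 3, 8], [4]].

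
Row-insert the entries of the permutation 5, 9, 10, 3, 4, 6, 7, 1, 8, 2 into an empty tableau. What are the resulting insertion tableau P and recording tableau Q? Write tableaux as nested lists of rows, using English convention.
Insert each entry of the permutation into P by Schensted row insertion, recording in Q the position of each new cell.

Insert 5: appended to row 1. P = [[5]].
Insert 9: appended to row 1. P = [[5, 9]].
Insert 10: appended to row 1. P = [[5, 9, 10]].
Insert 3: 3 bumps 5 from row 1; 5 starts row 2. P = [[3, 9, 10], [5]].
Insert 4: 4 bumps 9 from row 1; 9 appends to row 2. P = [[3, 4, 10], [5, 9]].
Insert 6: 6 bumps 10 from row 1; 10 appends to row 2. P = [[3, 4, 6], [5, 9, 10]].
Insert 7: appended to row 1. P = [[3, 4, 6, 7], [5, 9, 10]].
Insert 1: 1 bumps 3 from row 1; 3 bumps 5 from row 2; 5 starts row 3. P = [[1, 4, 6, 7], [3, 9, 10], [5]].
Insert 8: appended to row 1. P = [[1, 4, 6, 7, 8], [3, 9, 10], [5]].
Insert 2: 2 bumps 4 from row 1; 4 bumps 9 from row 2; 9 appends to row 3. P = [[1, 2, 6, 7, 8], [3, 4, 10], [5, 9]].

So P = [[1, 2, 6, 7, 8], [3, 4, 10], [5, 9]], Q = [[1, 2, 3, 7, 9], [4, 5, 6], [8, 10]].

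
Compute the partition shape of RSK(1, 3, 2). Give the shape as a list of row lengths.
[2, 1]

Row-insert each entry into an empty tableau.

After inserting 1: P = [[1]].
After inserting 3: P = [[1, 3]].
After inserting 2: P = [[1, 2], [3]].

The final insertion tableau P = [[1, 2], [3]] has shape [2, 1].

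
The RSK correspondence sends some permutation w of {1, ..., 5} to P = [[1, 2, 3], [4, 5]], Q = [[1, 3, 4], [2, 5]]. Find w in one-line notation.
4 1 2 5 3

Reverse the RSK construction: for i from n down to 1, find the cell of Q containing i, remove the entry at that cell from P, and reverse-bump it up through P; the value ejected from row 1 is w(i).

Step i=5: Q has 5 at row 2, column 2; remove 5 from row 2 of P and reverse-bump: 5 enters row 1 and ejects 3. So w(5) = 3. P is now [[1, 2, 5], [4]].
Step i=4: Q has 4 at row 1, column 3; remove that cell from P, ejecting 5. So w(4) = 5. P is now [[1, 2], [4]].
Step i=3: Q has 3 at row 1, column 2; remove that cell from P, ejecting 2. So w(3) = 2. P is now [[1], [4]].
Step i=2: Q has 2 at row 2, column 1; remove 4 from row 2 of P and reverse-bump: 4 enters row 1 and ejects 1. So w(2) = 1. P is now [[4]].
Step i=1: Q has 1 at row 1, column 1; remove that cell from P, ejecting 4. So w(1) = 4. P is now [].

So w = 4 1 2 5 3.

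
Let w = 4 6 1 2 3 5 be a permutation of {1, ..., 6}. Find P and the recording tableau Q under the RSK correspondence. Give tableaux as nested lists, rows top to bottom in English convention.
Insert each entry of the permutation into P by Schensted row insertion, recording in Q the position of each new cell.

Insert 4: appended to row 1. P = [[4]], Q = [[1]].
Insert 6: appended to row 1. P = [[4, 6]], Q = [[1, 2]].
Insert 1: 1 bumps 4 from row 1; 4 starts row 2. P = [[1, 6], [4]], Q = [[1, 2], [3]].
Insert 2: 2 bumps 6 from row 1; 6 appends to row 2. P = [[1, 2], [4, 6]], Q = [[1, 2], [3, 4]].
Insert 3: appended to row 1. P = [[1, 2, 3], [4, 6]], Q = [[1, 2, 5], [3, 4]].
Insert 5: appended to row 1. P = [[1, 2, 3, 5], [4, 6]], Q = [[1, 2, 5, 6], [3, 4]].

So P = [[1, 2, 3, 5], [4, 6]], Q = [[1, 2, 5, 6], [3, 4]].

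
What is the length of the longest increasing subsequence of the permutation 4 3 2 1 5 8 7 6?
3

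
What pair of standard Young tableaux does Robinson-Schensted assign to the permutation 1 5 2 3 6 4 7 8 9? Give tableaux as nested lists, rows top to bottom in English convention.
Insert each entry of the permutation into P by Schensted row insertion, recording in Q the position of each new cell.

Insert 1: appended to row 1. P = [[1]].
Insert 5: appended to row 1. P = [[1, 5]].
Insert 2: 2 bumps 5 from row 1; 5 starts row 2. P = [[1, 2], [5]].
Insert 3: appended to row 1. P = [[1, 2, 3], [5]].
Insert 6: appended to row 1. P = [[1, 2, 3, 6], [5]].
Insert 4: 4 bumps 6 from row 1; 6 appends to row 2. P = [[1, 2, 3, 4], [5, 6]].
Insert 7: appended to row 1. P = [[1, 2, 3, 4, 7], [5, 6]].
Insert 8: appended to row 1. P = [[1, 2, 3, 4, 7, 8], [5, 6]].
Insert 9: appended to row 1. P = [[1, 2, 3, 4, 7, 8, 9], [5, 6]].

So P = [[1, 2, 3, 4, 7, 8, 9], [5, 6]], Q = [[1, 2, 4, 5, 7, 8, 9], [3, 6]].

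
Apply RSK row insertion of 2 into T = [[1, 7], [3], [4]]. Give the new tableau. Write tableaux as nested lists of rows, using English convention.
[[1, 2], [3, 7], [4]]

In row 1, 2 replaces 7 (the leftmost entry greater than 2); 7 is bumped to row 2. 7 is appended to row 2. The new tableau is [[1, 2], [3, 7], [4]].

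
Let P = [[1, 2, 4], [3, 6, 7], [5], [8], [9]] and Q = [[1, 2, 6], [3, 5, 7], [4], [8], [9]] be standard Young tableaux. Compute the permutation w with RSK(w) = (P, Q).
Reverse RSK: for i = n, n-1, ..., 1, locate i in Q, remove the corresponding corner cell from P, and reverse-bump its entry up through P; the value ejected from row 1 is w(i).

So w = 5 9 6 1 3 8 7 4 2.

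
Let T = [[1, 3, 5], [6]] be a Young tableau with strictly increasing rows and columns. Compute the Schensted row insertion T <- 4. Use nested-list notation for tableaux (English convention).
[[1, 3, 4], [5], [6]]

In row 1, 4 replaces 5 (the leftmost entry greater than 4); 5 is bumped to row 2. In row 2, 5 replaces 6 (the leftmost entry greater than 5); 6 is bumped to row 3. 6 starts a new row 3. The new tableau is [[1, 3, 4], [5], [6]].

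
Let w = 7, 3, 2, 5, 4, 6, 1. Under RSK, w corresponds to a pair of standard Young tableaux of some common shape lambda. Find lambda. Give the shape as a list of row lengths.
Row-insert each entry into an empty tableau.

After inserting 7: P = [[7]].
After inserting 3: P = [[3], [7]].
After inserting 2: P = [[2], [3], [7]].
After inserting 5: P = [[2, 5], [3], [7]].
After inserting 4: P = [[2, 4], [3, 5], [7]].
After inserting 6: P = [[2, 4, 6], [3, 5], [7]].
After inserting 1: P = [[1, 4, 6], [2, 5], [3], [7]].

The final insertion tableau P = [[1, 4, 6], [2, 5], [3], [7]] has shape [3, 2, 1, 1].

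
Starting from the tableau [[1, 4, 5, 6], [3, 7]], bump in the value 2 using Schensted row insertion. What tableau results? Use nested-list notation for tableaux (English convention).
[[1, 2, 5, 6], [3, 4], [7]]

In row 1, 2 replaces 4 (the leftmost entry greater than 2); 4 is bumped to row 2. In row 2, 4 replaces 7 (the leftmost entry greater than 4); 7 is bumped to row 3. 7 starts a new row 3. The new tableau is [[1, 2, 5, 6], [3, 4], [7]].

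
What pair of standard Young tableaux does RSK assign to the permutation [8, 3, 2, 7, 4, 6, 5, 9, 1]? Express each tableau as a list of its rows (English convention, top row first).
Insert each entry of the permutation into P by Schensted row insertion, recording in Q the position of each new cell.

Insert 8: appended to row 1. P = [[8]].
Insert 3: 3 bumps 8 from row 1; 8 starts row 2. P = [[3], [8]].
Insert 2: 2 bumps 3 from row 1; 3 bumps 8 from row 2; 8 starts row 3. P = [[2], [3], [8]].
Insert 7: appended to row 1. P = [[2, 7], [3], [8]].
Insert 4: 4 bumps 7 from row 1; 7 appends to row 2. P = [[2, 4], [3, 7], [8]].
Insert 6: appended to row 1. P = [[2, 4, 6], [3, 7], [8]].
Insert 5: 5 bumps 6 from row 1; 6 bumps 7 from row 2; 7 bumps 8 from row 3; 8 starts row 4. P = [[2, 4, 5], [3, 6], [7], [8]].
Insert 9: appended to row 1. P = [[2, 4, 5, 9], [3, 6], [7], [8]].
Insert 1: 1 bumps 2 from row 1; 2 bumps 3 from row 2; 3 bumps 7 from row 3; 7 bumps 8 from row 4; 8 starts row 5. P = [[1, 4, 5, 9], [2, 6], [3], [7], [8]].

So P = [[1, 4, 5, 9], [2, 6], [3], [7], [8]], Q = [[1, 4, 6, 8], [2, 5], [3], [7], [9]].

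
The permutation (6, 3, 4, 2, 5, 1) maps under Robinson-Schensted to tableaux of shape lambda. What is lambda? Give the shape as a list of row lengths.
[3, 1, 1, 1]

RSK row insertion gives P = [[1, 4, 5], [2], [3], [6]], which has shape [3, 1, 1, 1].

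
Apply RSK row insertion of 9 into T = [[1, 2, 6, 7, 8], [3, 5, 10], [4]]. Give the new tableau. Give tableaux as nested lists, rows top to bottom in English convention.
9 is larger than every entry of row 1, so it is appended to row 1. The new tableau is [[1, 2, 6, 7, 8, 9], [3, 5, 10], [4]].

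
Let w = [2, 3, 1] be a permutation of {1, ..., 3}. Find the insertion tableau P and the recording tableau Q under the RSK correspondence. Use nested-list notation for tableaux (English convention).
Insert each entry of the permutation into P by Schensted row insertion, recording in Q the position of each new cell.

Insert 2: appended to row 1. P = [[2]], Q = [[1]].
Insert 3: appended to row 1. P = [[2, 3]], Q = [[1, 2]].
Insert 1: 1 bumps 2 from row 1; 2 starts row 2. P = [[1, 3], [2]], Q = [[1, 2], [3]].

So P = [[1, 3], [2]], Q = [[1, 2], [3]].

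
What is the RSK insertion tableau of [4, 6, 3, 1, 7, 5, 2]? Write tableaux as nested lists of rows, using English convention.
P = [[1, 2, 7], [3, 5], [4, 6]]

After inserting 4: P = [[4]].
After inserting 6: P = [[4, 6]].
After inserting 3: P = [[3, 6], [4]].
After inserting 1: P = [[1, 6], [3], [4]].
After inserting 7: P = [[1, 6, 7], [3], [4]].
After inserting 5: P = [[1, 5, 7], [3, 6], [4]].
After inserting 2: P = [[1, 2, 7], [3, 5], [4, 6]].

So P = [[1, 2, 7], [3, 5], [4, 6]].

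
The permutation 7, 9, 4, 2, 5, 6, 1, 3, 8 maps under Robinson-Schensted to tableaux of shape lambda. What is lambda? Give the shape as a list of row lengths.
Row-insert each entry into an empty tableau.

After inserting 7: P = [[7]].
After inserting 9: P = [[7, 9]].
After inserting 4: P = [[4, 9], [7]].
After inserting 2: P = [[2, 9], [4], [7]].
After inserting 5: P = [[2, 5], [4, 9], [7]].
After inserting 6: P = [[2, 5, 6], [4, 9], [7]].
After inserting 1: P = [[1, 5, 6], [2, 9], [4], [7]].
After inserting 3: P = [[1, 3, 6], [2, 5], [4, 9], [7]].
After inserting 8: P = [[1, 3, 6, 8], [2, 5], [4, 9], [7]].

The final insertion tableau P = [[1, 3, 6, 8], [2, 5], [4, 9], [7]] has shape [4, 2, 2, 1].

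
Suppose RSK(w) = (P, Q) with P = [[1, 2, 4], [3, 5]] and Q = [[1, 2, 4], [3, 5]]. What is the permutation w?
1 3 2 5 4

Reverse the RSK construction: for i from n down to 1, find the cell of Q containing i, remove the entry at that cell from P, and reverse-bump it up through P; the value ejected from row 1 is w(i).

Step i=5: Q has 5 at row 2, column 2; remove 5 from row 2 of P and reverse-bump: 5 enters row 1 and ejects 4. So w(5) = 4. P is now [[1, 2, 5], [3]].
Step i=4: Q has 4 at row 1, column 3; remove that cell from P, ejecting 5. So w(4) = 5. P is now [[1, 2], [3]].
Step i=3: Q has 3 at row 2, column 1; remove 3 from row 2 of P and reverse-bump: 3 enters row 1 and ejects 2. So w(3) = 2. P is now [[1, 3]].
Step i=2: Q has 2 at row 1, column 2; remove that cell from P, ejecting 3. So w(2) = 3. P is now [[1]].
Step i=1: Q has 1 at row 1, column 1; remove that cell from P, ejecting 1. So w(1) = 1. P is now [].

So w = 1 3 2 5 4.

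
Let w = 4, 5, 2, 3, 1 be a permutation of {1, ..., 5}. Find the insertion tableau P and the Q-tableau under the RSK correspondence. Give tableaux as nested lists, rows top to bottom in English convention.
Insert each entry of the permutation into P by Schensted row insertion, recording in Q the position of each new cell.

Insert 4: appended to row 1. P = [[4]].
Insert 5: appended to row 1. P = [[4, 5]].
Insert 2: 2 bumps 4 from row 1; 4 starts row 2. P = [[2, 5], [4]].
Insert 3: 3 bumps 5 from row 1; 5 appends to row 2. P = [[2, 3], [4, 5]].
Insert 1: 1 bumps 2 from row 1; 2 bumps 4 from row 2; 4 starts row 3. P = [[1, 3], [2, 5], [4]].

So P = [[1, 3], [2, 5], [4]], Q = [[1, 2], [3, 4], [5]].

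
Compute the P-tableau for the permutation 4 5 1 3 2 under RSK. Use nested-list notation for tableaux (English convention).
P = [[1, 2], [3, 5], [4]]

Insert 4: appended to row 1. P = [[4]].
Insert 5: appended to row 1. P = [[4, 5]].
Insert 1: 1 bumps 4 from row 1; 4 starts row 2. P = [[1, 5], [4]].
Insert 3: 3 bumps 5 from row 1; 5 appends to row 2. P = [[1, 3], [4, 5]].
Insert 2: 2 bumps 3 from row 1; 3 bumps 4 from row 2; 4 starts row 3. P = [[1, 2], [3, 5], [4]].

So P = [[1, 2], [3, 5], [4]].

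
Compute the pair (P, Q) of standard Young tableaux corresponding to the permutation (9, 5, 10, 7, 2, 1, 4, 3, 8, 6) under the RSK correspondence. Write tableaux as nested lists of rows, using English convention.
Insert each entry of the permutation into P by Schensted row insertion, recording in Q the position of each new cell.

After inserting 9: P = [[9]].
After inserting 5: P = [[5], [9]].
After inserting 10: P = [[5, 10], [9]].
After inserting 7: P = [[5, 7], [9, 10]].
After inserting 2: P = [[2, 7], [5, 10], [9]].
After inserting 1: P = [[1, 7], [2, 10], [5], [9]].
After inserting 4: P = [[1, 4], [2, 7], [5, 10], [9]].
After inserting 3: P = [[1, 3], [2, 4], [5, 7], [9, 10]].
After inserting 8: P = [[1, 3, 8], [2, 4], [5, 7], [9, 10]].
After inserting 6: P = [[1, 3, 6], [2, 4, 8], [5, 7], [9, 10]].

So P = [[1, 3, 6], [2, 4, 8], [5, 7], [9, 10]], Q = [[1, 3, 9], [2, 4, 10], [5, 7], [6, 8]].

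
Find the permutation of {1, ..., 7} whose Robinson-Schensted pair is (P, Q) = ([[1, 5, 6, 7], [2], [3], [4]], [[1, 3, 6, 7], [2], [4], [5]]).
Reverse the RSK construction: for i from n down to 1, find the cell of Q containing i, remove the entry at that cell from P, and reverse-bump it up through P; the value ejected from row 1 is w(i).

Step i=7: Q has 7 at row 1, column 4; remove that cell from P, ejecting 7. So w(7) = 7. P is now [[1, 5, 6], [2], [3], [4]].
Step i=6: Q has 6 at row 1, column 3; remove that cell from P, ejecting 6. So w(6) = 6. P is now [[1, 5], [2], [3], [4]].
Step i=5: Q has 5 at row 4, column 1; remove 4 from row 4 of P and reverse-bump: 4 enters row 3 and ejects 3; 3 enters row 2 and ejects 2; 2 enters row 1 and ejects 1. So w(5) = 1. P is now [[2, 5], [3], [4]].
Step i=4: Q has 4 at row 3, column 1; remove 4 from row 3 of P and reverse-bump: 4 enters row 2 and ejects 3; 3 enters row 1 and ejects 2. So w(4) = 2. P is now [[3, 5], [4]].
Step i=3: Q has 3 at row 1, column 2; remove that cell from P, ejecting 5. So w(3) = 5. P is now [[3], [4]].
Step i=2: Q has 2 at row 2, column 1; remove 4 from row 2 of P and reverse-bump: 4 enters row 1 and ejects 3. So w(2) = 3. P is now [[4]].
Step i=1: Q has 1 at row 1, column 1; remove that cell from P, ejecting 4. So w(1) = 4. P is now [].

So w = 4 3 5 2 1 6 7.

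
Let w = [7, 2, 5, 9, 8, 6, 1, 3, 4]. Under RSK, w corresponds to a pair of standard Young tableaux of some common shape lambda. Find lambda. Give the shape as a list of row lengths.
Row-insert each entry into an empty tableau.

After inserting 7: P = [[7]].
After inserting 2: P = [[2], [7]].
After inserting 5: P = [[2, 5], [7]].
After inserting 9: P = [[2, 5, 9], [7]].
After inserting 8: P = [[2, 5, 8], [7, 9]].
After inserting 6: P = [[2, 5, 6], [7, 8], [9]].
After inserting 1: P = [[1, 5, 6], [2, 8], [7], [9]].
After inserting 3: P = [[1, 3, 6], [2, 5], [7, 8], [9]].
After inserting 4: P = [[1, 3, 4], [2, 5, 6], [7, 8], [9]].

The final insertion tableau P = [[1, 3, 4], [2, 5, 6], [7, 8], [9]] has shape [3, 3, 2, 1].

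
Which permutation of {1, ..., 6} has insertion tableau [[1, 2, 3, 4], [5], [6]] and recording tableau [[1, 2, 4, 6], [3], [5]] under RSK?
Reverse the RSK construction: for i from n down to 1, find the cell of Q containing i, remove the entry at that cell from P, and reverse-bump it up through P; the value ejected from row 1 is w(i).

Step i=6: Q has 6 at row 1, column 4; remove that cell from P, ejecting 4. So w(6) = 4. P is now [[1, 2, 3], [5], [6]].
Step i=5: Q has 5 at row 3, column 1; remove 6 from row 3 of P and reverse-bump: 6 enters row 2 and ejects 5; 5 enters row 1 and ejects 3. So w(5) = 3. P is now [[1, 2, 5], [6]].
Step i=4: Q has 4 at row 1, column 3; remove that cell from P, ejecting 5. So w(4) = 5. P is now [[1, 2], [6]].
Step i=3: Q has 3 at row 2, column 1; remove 6 from row 2 of P and reverse-bump: 6 enters row 1 and ejects 2. So w(3) = 2. P is now [[1, 6]].
Step i=2: Q has 2 at row 1, column 2; remove that cell from P, ejecting 6. So w(2) = 6. P is now [[1]].
Step i=1: Q has 1 at row 1, column 1; remove that cell from P, ejecting 1. So w(1) = 1. P is now [].

So w = 1 6 2 5 3 4.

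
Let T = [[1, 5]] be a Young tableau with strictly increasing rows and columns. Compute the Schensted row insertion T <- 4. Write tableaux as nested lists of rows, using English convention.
[[1, 4], [5]]

In row 1, 4 replaces 5 (the leftmost entry greater than 4); 5 is bumped to row 2. 5 starts a new row 2. The new tableau is [[1, 4], [5]].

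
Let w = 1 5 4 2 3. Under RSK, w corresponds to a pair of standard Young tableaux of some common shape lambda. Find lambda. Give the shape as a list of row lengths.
[3, 1, 1]

RSK row insertion gives P = [[1, 2, 3], [4], [5]], which has shape [3, 1, 1].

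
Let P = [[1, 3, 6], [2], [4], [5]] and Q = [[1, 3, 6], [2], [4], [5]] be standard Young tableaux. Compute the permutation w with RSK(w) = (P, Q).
Reverse the RSK construction: for i from n down to 1, find the cell of Q containing i, remove the entry at that cell from P, and reverse-bump it up through P; the value ejected from row 1 is w(i).

Step i=6: Q has 6 at row 1, column 3; remove that cell from P, ejecting 6. So w(6) = 6. P is now [[1, 3], [2], [4], [5]].
Step i=5: Q has 5 at row 4, column 1; remove 5 from row 4 of P and reverse-bump: 5 enters row 3 and ejects 4; 4 enters row 2 and ejects 2; 2 enters row 1 and ejects 1. So w(5) = 1. P is now [[2, 3], [4], [5]].
Step i=4: Q has 4 at row 3, column 1; remove 5 from row 3 of P and reverse-bump: 5 enters row 2 and ejects 4; 4 enters row 1 and ejects 3. So w(4) = 3. P is now [[2, 4], [5]].
Step i=3: Q has 3 at row 1, column 2; remove that cell from P, ejecting 4. So w(3) = 4. P is now [[2], [5]].
Step i=2: Q has 2 at row 2, column 1; remove 5 from row 2 of P and reverse-bump: 5 enters row 1 and ejects 2. So w(2) = 2. P is now [[5]].
Step i=1: Q has 1 at row 1, column 1; remove that cell from P, ejecting 5. So w(1) = 5. P is now [].

So w = 5 2 4 3 1 6.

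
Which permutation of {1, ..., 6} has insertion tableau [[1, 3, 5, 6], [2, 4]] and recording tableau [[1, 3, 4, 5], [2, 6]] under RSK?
Reverse RSK: for i = n, n-1, ..., 1, locate i in Q, remove the corresponding corner cell from P, and reverse-bump its entry up through P; the value ejected from row 1 is w(i).

So w = 2 1 4 5 6 3.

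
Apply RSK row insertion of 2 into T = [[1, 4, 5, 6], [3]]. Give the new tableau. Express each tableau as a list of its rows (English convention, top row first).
[[1, 2, 5, 6], [3, 4]]

In row 1, 2 replaces 4 (the leftmost entry greater than 2); 4 is bumped to row 2. 4 is appended to row 2. The new tableau is [[1, 2, 5, 6], [3, 4]].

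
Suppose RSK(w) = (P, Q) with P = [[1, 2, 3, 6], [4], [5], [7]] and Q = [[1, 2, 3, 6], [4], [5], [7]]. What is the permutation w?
Reverse the RSK construction: for i from n down to 1, find the cell of Q containing i, remove the entry at that cell from P, and reverse-bump it up through P; the value ejected from row 1 is w(i).

Step i=7: Q has 7 at row 4, column 1; remove 7 from row 4 of P and reverse-bump: 7 enters row 3 and ejects 5; 5 enters row 2 and ejects 4; 4 enters row 1 and ejects 3. So w(7) = 3. P is now [[1, 2, 4, 6], [5], [7]].
Step i=6: Q has 6 at row 1, column 4; remove that cell from P, ejecting 6. So w(6) = 6. P is now [[1, 2, 4], [5], [7]].
Step i=5: Q has 5 at row 3, column 1; remove 7 from row 3 of P and reverse-bump: 7 enters row 2 and ejects 5; 5 enters row 1 and ejects 4. So w(5) = 4. P is now [[1, 2, 5], [7]].
Step i=4: Q has 4 at row 2, column 1; remove 7 from row 2 of P and reverse-bump: 7 enters row 1 and ejects 5. So w(4) = 5. P is now [[1, 2, 7]].
Step i=3: Q has 3 at row 1, column 3; remove that cell from P, ejecting 7. So w(3) = 7. P is now [[1, 2]].
Step i=2: Q has 2 at row 1, column 2; remove that cell from P, ejecting 2. So w(2) = 2. P is now [[1]].
Step i=1: Q has 1 at row 1, column 1; remove that cell from P, ejecting 1. So w(1) = 1. P is now [].

So w = 1 2 7 5 4 6 3.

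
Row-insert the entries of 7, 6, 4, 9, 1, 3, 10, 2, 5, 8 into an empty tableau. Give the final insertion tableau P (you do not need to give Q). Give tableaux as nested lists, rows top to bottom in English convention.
Insert 7: appended to row 1. P = [[7]].
Insert 6: 6 bumps 7 from row 1; 7 starts row 2. P = [[6], [7]].
Insert 4: 4 bumps 6 from row 1; 6 bumps 7 from row 2; 7 starts row 3. P = [[4], [6], [7]].
Insert 9: appended to row 1. P = [[4, 9], [6], [7]].
Insert 1: 1 bumps 4 from row 1; 4 bumps 6 from row 2; 6 bumps 7 from row 3; 7 starts row 4. P = [[1, 9], [4], [6], [7]].
Insert 3: 3 bumps 9 from row 1; 9 appends to row 2. P = [[1, 3], [4, 9], [6], [7]].
Insert 10: appended to row 1. P = [[1, 3, 10], [4, 9], [6], [7]].
Insert 2: 2 bumps 3 from row 1; 3 bumps 4 from row 2; 4 bumps 6 from row 3; 6 bumps 7 from row 4; 7 starts row 5. P = [[1, 2, 10], [3, 9], [4], [6], [7]].
Insert 5: 5 bumps 10 from row 1; 10 appends to row 2. P = [[1, 2, 5], [3, 9, 10], [4], [6], [7]].
Insert 8: appended to row 1. P = [[1, 2, 5, 8], [3, 9, 10], [4], [6], [7]].

So P = [[1, 2, 5, 8], [3, 9, 10], [4], [6], [7]].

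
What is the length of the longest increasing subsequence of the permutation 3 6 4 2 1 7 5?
3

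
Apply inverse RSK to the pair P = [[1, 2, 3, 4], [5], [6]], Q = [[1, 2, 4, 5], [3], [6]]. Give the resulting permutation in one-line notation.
1 6 2 3 5 4

Reverse the RSK construction: for i from n down to 1, find the cell of Q containing i, remove the entry at that cell from P, and reverse-bump it up through P; the value ejected from row 1 is w(i).

Step i=6: Q has 6 at row 3, column 1; remove 6 from row 3 of P and reverse-bump: 6 enters row 2 and ejects 5; 5 enters row 1 and ejects 4. So w(6) = 4. P is now [[1, 2, 3, 5], [6]].
Step i=5: Q has 5 at row 1, column 4; remove that cell from P, ejecting 5. So w(5) = 5. P is now [[1, 2, 3], [6]].
Step i=4: Q has 4 at row 1, column 3; remove that cell from P, ejecting 3. So w(4) = 3. P is now [[1, 2], [6]].
Step i=3: Q has 3 at row 2, column 1; remove 6 from row 2 of P and reverse-bump: 6 enters row 1 and ejects 2. So w(3) = 2. P is now [[1, 6]].
Step i=2: Q has 2 at row 1, column 2; remove that cell from P, ejecting 6. So w(2) = 6. P is now [[1]].
Step i=1: Q has 1 at row 1, column 1; remove that cell from P, ejecting 1. So w(1) = 1. P is now [].

So w = 1 6 2 3 5 4.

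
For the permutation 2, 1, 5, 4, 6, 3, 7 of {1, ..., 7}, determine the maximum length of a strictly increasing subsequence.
4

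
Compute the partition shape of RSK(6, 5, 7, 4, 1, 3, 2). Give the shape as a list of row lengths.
Row-insert each entry into an empty tableau.

After inserting 6: P = [[6]].
After inserting 5: P = [[5], [6]].
After inserting 7: P = [[5, 7], [6]].
After inserting 4: P = [[4, 7], [5], [6]].
After inserting 1: P = [[1, 7], [4], [5], [6]].
After inserting 3: P = [[1, 3], [4, 7], [5], [6]].
After inserting 2: P = [[1, 2], [3, 7], [4], [5], [6]].

The final insertion tableau P = [[1, 2], [3, 7], [4], [5], [6]] has shape [2, 2, 1, 1, 1].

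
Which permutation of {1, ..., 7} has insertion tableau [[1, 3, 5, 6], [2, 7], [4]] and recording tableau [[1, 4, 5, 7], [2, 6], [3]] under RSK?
4 2 1 3 7 5 6

Reverse the RSK construction: for i from n down to 1, find the cell of Q containing i, remove the entry at that cell from P, and reverse-bump it up through P; the value ejected from row 1 is w(i).

Step i=7: Q has 7 at row 1, column 4; remove that cell from P, ejecting 6. So w(7) = 6. P is now [[1, 3, 5], [2, 7], [4]].
Step i=6: Q has 6 at row 2, column 2; remove 7 from row 2 of P and reverse-bump: 7 enters row 1 and ejects 5. So w(6) = 5. P is now [[1, 3, 7], [2], [4]].
Step i=5: Q has 5 at row 1, column 3; remove that cell from P, ejecting 7. So w(5) = 7. P is now [[1, 3], [2], [4]].
Step i=4: Q has 4 at row 1, column 2; remove that cell from P, ejecting 3. So w(4) = 3. P is now [[1], [2], [4]].
Step i=3: Q has 3 at row 3, column 1; remove 4 from row 3 of P and reverse-bump: 4 enters row 2 and ejects 2; 2 enters row 1 and ejects 1. So w(3) = 1. P is now [[2], [4]].
Step i=2: Q has 2 at row 2, column 1; remove 4 from row 2 of P and reverse-bump: 4 enters row 1 and ejects 2. So w(2) = 2. P is now [[4]].
Step i=1: Q has 1 at row 1, column 1; remove that cell from P, ejecting 4. So w(1) = 4. P is now [].

So w = 4 2 1 3 7 5 6.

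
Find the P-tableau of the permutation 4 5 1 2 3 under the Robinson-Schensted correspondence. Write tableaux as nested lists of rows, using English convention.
P = [[1, 2, 3], [4, 5]]

Insert 4: appended to row 1. P = [[4]].
Insert 5: appended to row 1. P = [[4, 5]].
Insert 1: 1 bumps 4 from row 1; 4 starts row 2. P = [[1, 5], [4]].
Insert 2: 2 bumps 5 from row 1; 5 appends to row 2. P = [[1, 2], [4, 5]].
Insert 3: appended to row 1. P = [[1, 2, 3], [4, 5]].

So P = [[1, 2, 3], [4, 5]].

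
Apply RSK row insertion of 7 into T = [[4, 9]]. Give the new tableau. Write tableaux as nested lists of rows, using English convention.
[[4, 7], [9]]

In row 1, 7 replaces 9 (the leftmost entry greater than 7); 9 is bumped to row 2. 9 starts a new row 2. The new tableau is [[4, 7], [9]].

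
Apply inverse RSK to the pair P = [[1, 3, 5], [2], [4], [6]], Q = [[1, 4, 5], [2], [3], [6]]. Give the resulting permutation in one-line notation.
6 4 2 3 5 1

Reverse the RSK construction: for i from n down to 1, find the cell of Q containing i, remove the entry at that cell from P, and reverse-bump it up through P; the value ejected from row 1 is w(i).

Step i=6: Q has 6 at row 4, column 1; remove 6 from row 4 of P and reverse-bump: 6 enters row 3 and ejects 4; 4 enters row 2 and ejects 2; 2 enters row 1 and ejects 1. So w(6) = 1. P is now [[2, 3, 5], [4], [6]].
Step i=5: Q has 5 at row 1, column 3; remove that cell from P, ejecting 5. So w(5) = 5. P is now [[2, 3], [4], [6]].
Step i=4: Q has 4 at row 1, column 2; remove that cell from P, ejecting 3. So w(4) = 3. P is now [[2], [4], [6]].
Step i=3: Q has 3 at row 3, column 1; remove 6 from row 3 of P and reverse-bump: 6 enters row 2 and ejects 4; 4 enters row 1 and ejects 2. So w(3) = 2. P is now [[4], [6]].
Step i=2: Q has 2 at row 2, column 1; remove 6 from row 2 of P and reverse-bump: 6 enters row 1 and ejects 4. So w(2) = 4. P is now [[6]].
Step i=1: Q has 1 at row 1, column 1; remove that cell from P, ejecting 6. So w(1) = 6. P is now [].

So w = 6 4 2 3 5 1.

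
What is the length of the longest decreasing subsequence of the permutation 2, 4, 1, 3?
2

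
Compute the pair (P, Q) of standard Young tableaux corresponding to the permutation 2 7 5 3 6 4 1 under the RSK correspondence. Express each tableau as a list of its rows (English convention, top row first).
P = [[1, 3, 4], [2, 6], [5], [7]], Q = [[1, 2, 5], [3, 6], [4], [7]]

Insert each entry of the permutation into P by Schensted row insertion, recording in Q the position of each new cell.

Insert 2: appended to row 1. P = [[2]], Q = [[1]].
Insert 7: appended to row 1. P = [[2, 7]], Q = [[1, 2]].
Insert 5: 5 bumps 7 from row 1; 7 starts row 2. P = [[2, 5], [7]], Q = [[1, 2], [3]].
Insert 3: 3 bumps 5 from row 1; 5 bumps 7 from row 2; 7 starts row 3. P = [[2, 3], [5], [7]], Q = [[1, 2], [3], [4]].
Insert 6: appended to row 1. P = [[2, 3, 6], [5], [7]], Q = [[1, 2, 5], [3], [4]].
Insert 4: 4 bumps 6 from row 1; 6 appends to row 2. P = [[2, 3, 4], [5, 6], [7]], Q = [[1, 2, 5], [3, 6], [4]].
Insert 1: 1 bumps 2 from row 1; 2 bumps 5 from row 2; 5 bumps 7 from row 3; 7 starts row 4. P = [[1, 3, 4], [2, 6], [5], [7]], Q = [[1, 2, 5], [3, 6], [4], [7]].

So P = [[1, 3, 4], [2, 6], [5], [7]], Q = [[1, 2, 5], [3, 6], [4], [7]].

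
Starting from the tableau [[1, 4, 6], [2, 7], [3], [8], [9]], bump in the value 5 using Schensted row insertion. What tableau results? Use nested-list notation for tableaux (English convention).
[[1, 4, 5], [2, 6], [3, 7], [8], [9]]

In row 1, 5 replaces 6 (the leftmost entry greater than 5); 6 is bumped to row 2. In row 2, 6 replaces 7 (the leftmost entry greater than 6); 7 is bumped to row 3. 7 is appended to row 3. The new tableau is [[1, 4, 5], [2, 6], [3, 7], [8], [9]].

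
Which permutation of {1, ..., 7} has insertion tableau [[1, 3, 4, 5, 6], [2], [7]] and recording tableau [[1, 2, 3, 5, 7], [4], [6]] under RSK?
2 3 7 4 5 1 6

Reverse the RSK construction: for i from n down to 1, find the cell of Q containing i, remove the entry at that cell from P, and reverse-bump it up through P; the value ejected from row 1 is w(i).

Step i=7: Q has 7 at row 1, column 5; remove that cell from P, ejecting 6. So w(7) = 6. P is now [[1, 3, 4, 5], [2], [7]].
Step i=6: Q has 6 at row 3, column 1; remove 7 from row 3 of P and reverse-bump: 7 enters row 2 and ejects 2; 2 enters row 1 and ejects 1. So w(6) = 1. P is now [[2, 3, 4, 5], [7]].
Step i=5: Q has 5 at row 1, column 4; remove that cell from P, ejecting 5. So w(5) = 5. P is now [[2, 3, 4], [7]].
Step i=4: Q has 4 at row 2, column 1; remove 7 from row 2 of P and reverse-bump: 7 enters row 1 and ejects 4. So w(4) = 4. P is now [[2, 3, 7]].
Step i=3: Q has 3 at row 1, column 3; remove that cell from P, ejecting 7. So w(3) = 7. P is now [[2, 3]].
Step i=2: Q has 2 at row 1, column 2; remove that cell from P, ejecting 3. So w(2) = 3. P is now [[2]].
Step i=1: Q has 1 at row 1, column 1; remove that cell from P, ejecting 2. So w(1) = 2. P is now [].

So w = 2 3 7 4 5 1 6.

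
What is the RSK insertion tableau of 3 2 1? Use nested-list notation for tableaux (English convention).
Insert 3: appended to row 1. P = [[3]].
Insert 2: 2 bumps 3 from row 1; 3 starts row 2. P = [[2], [3]].
Insert 1: 1 bumps 2 from row 1; 2 bumps 3 from row 2; 3 starts row 3. P = [[1], [2], [3]].

So P = [[1], [2], [3]].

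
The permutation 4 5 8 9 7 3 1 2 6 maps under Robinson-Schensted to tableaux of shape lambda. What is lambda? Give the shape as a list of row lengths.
RSK row insertion gives P = [[1, 2, 6, 9], [3, 5, 7], [4], [8]], which has shape [4, 3, 1, 1].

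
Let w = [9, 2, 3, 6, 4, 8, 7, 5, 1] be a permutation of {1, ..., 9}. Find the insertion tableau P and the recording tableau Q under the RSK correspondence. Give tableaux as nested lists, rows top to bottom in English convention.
Insert each entry of the permutation into P by Schensted row insertion, recording in Q the position of each new cell.

Insert 9: appended to row 1. P = [[9]], Q = [[1]].
Insert 2: 2 bumps 9 from row 1; 9 starts row 2. P = [[2], [9]], Q = [[1], [2]].
Insert 3: appended to row 1. P = [[2, 3], [9]], Q = [[1, 3], [2]].
Insert 6: appended to row 1. P = [[2, 3, 6], [9]], Q = [[1, 3, 4], [2]].
Insert 4: 4 bumps 6 from row 1; 6 bumps 9 from row 2; 9 starts row 3. P = [[2, 3, 4], [6], [9]], Q = [[1, 3, 4], [2], [5]].
Insert 8: appended to row 1. P = [[2, 3, 4, 8], [6], [9]], Q = [[1, 3, 4, 6], [2], [5]].
Insert 7: 7 bumps 8 from row 1; 8 appends to row 2. P = [[2, 3, 4, 7], [6, 8], [9]], Q = [[1, 3, 4, 6], [2, 7], [5]].
Insert 5: 5 bumps 7 from row 1; 7 bumps 8 from row 2; 8 bumps 9 from row 3; 9 starts row 4. P = [[2, 3, 4, 5], [6, 7], [8], [9]], Q = [[1, 3, 4, 6], [2, 7], [5], [8]].
Insert 1: 1 bumps 2 from row 1; 2 bumps 6 from row 2; 6 bumps 8 from row 3; 8 bumps 9 from row 4; 9 starts row 5. P = [[1, 3, 4, 5], [2, 7], [6], [8], [9]], Q = [[1, 3, 4, 6], [2, 7], [5], [8], [9]].

So P = [[1, 3, 4, 5], [2, 7], [6], [8], [9]], Q = [[1, 3, 4, 6], [2, 7], [5], [8], [9]].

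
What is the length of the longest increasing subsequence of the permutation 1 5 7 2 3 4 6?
5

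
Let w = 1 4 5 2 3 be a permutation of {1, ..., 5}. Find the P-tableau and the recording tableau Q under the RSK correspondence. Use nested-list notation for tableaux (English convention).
Insert each entry of the permutation into P by Schensted row insertion, recording in Q the position of each new cell.

Insert 1: appended to row 1. P = [[1]], Q = [[1]].
Insert 4: appended to row 1. P = [[1, 4]], Q = [[1, 2]].
Insert 5: appended to row 1. P = [[1, 4, 5]], Q = [[1, 2, 3]].
Insert 2: 2 bumps 4 from row 1; 4 starts row 2. P = [[1, 2, 5], [4]], Q = [[1, 2, 3], [4]].
Insert 3: 3 bumps 5 from row 1; 5 appends to row 2. P = [[1, 2, 3], [4, 5]], Q = [[1, 2, 3], [4, 5]].

So P = [[1, 2, 3], [4, 5]], Q = [[1, 2, 3], [4, 5]].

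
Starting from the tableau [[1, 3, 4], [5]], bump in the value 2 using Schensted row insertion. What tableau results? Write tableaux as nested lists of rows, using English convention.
[[1, 2, 4], [3], [5]]

In row 1, 2 replaces 3 (the leftmost entry greater than 2); 3 is bumped to row 2. In row 2, 3 replaces 5 (the leftmost entry greater than 3); 5 is bumped to row 3. 5 starts a new row 3. The new tableau is [[1, 2, 4], [3], [5]].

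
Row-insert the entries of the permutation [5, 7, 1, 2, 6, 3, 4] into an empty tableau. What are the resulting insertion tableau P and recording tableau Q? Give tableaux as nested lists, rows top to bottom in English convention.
Insert each entry of the permutation into P by Schensted row insertion, recording in Q the position of each new cell.

Insert 5: appended to row 1. P = [[5]].
Insert 7: appended to row 1. P = [[5, 7]].
Insert 1: 1 bumps 5 from row 1; 5 starts row 2. P = [[1, 7], [5]].
Insert 2: 2 bumps 7 from row 1; 7 appends to row 2. P = [[1, 2], [5, 7]].
Insert 6: appended to row 1. P = [[1, 2, 6], [5, 7]].
Insert 3: 3 bumps 6 from row 1; 6 bumps 7 from row 2; 7 starts row 3. P = [[1, 2, 3], [5, 6], [7]].
Insert 4: appended to row 1. P = [[1, 2, 3, 4], [5, 6], [7]].

So P = [[1, 2, 3, 4], [5, 6], [7]], Q = [[1, 2, 5, 7], [3, 4], [6]].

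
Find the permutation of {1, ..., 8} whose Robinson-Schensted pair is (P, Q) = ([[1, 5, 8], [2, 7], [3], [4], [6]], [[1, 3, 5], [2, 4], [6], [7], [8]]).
6 4 7 5 8 3 2 1

Reverse the RSK construction: for i from n down to 1, find the cell of Q containing i, remove the entry at that cell from P, and reverse-bump it up through P; the value ejected from row 1 is w(i).

Step i=8: Q has 8 at row 5, column 1; remove 6 from row 5 of P and reverse-bump: 6 enters row 4 and ejects 4; 4 enters row 3 and ejects 3; 3 enters row 2 and ejects 2; 2 enters row 1 and ejects 1. So w(8) = 1. P is now [[2, 5, 8], [3, 7], [4], [6]].
Step i=7: Q has 7 at row 4, column 1; remove 6 from row 4 of P and reverse-bump: 6 enters row 3 and ejects 4; 4 enters row 2 and ejects 3; 3 enters row 1 and ejects 2. So w(7) = 2. P is now [[3, 5, 8], [4, 7], [6]].
Step i=6: Q has 6 at row 3, column 1; remove 6 from row 3 of P and reverse-bump: 6 enters row 2 and ejects 4; 4 enters row 1 and ejects 3. So w(6) = 3. P is now [[4, 5, 8], [6, 7]].
Step i=5: Q has 5 at row 1, column 3; remove that cell from P, ejecting 8. So w(5) = 8. P is now [[4, 5], [6, 7]].
Step i=4: Q has 4 at row 2, column 2; remove 7 from row 2 of P and reverse-bump: 7 enters row 1 and ejects 5. So w(4) = 5. P is now [[4, 7], [6]].
Step i=3: Q has 3 at row 1, column 2; remove that cell from P, ejecting 7. So w(3) = 7. P is now [[4], [6]].
Step i=2: Q has 2 at row 2, column 1; remove 6 from row 2 of P and reverse-bump: 6 enters row 1 and ejects 4. So w(2) = 4. P is now [[6]].
Step i=1: Q has 1 at row 1, column 1; remove that cell from P, ejecting 6. So w(1) = 6. P is now [].

So w = 6 4 7 5 8 3 2 1.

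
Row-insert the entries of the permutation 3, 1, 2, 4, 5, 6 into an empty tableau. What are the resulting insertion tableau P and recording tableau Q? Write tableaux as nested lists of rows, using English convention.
P = [[1, 2, 4, 5, 6], [3]], Q = [[1, 3, 4, 5, 6], [2]]

Insert each entry of the permutation into P by Schensted row insertion, recording in Q the position of each new cell.

Insert 3: appended to row 1. P = [[3]].
Insert 1: 1 bumps 3 from row 1; 3 starts row 2. P = [[1], [3]].
Insert 2: appended to row 1. P = [[1, 2], [3]].
Insert 4: appended to row 1. P = [[1, 2, 4], [3]].
Insert 5: appended to row 1. P = [[1, 2, 4, 5], [3]].
Insert 6: appended to row 1. P = [[1, 2, 4, 5, 6], [3]].

So P = [[1, 2, 4, 5, 6], [3]], Q = [[1, 3, 4, 5, 6], [2]].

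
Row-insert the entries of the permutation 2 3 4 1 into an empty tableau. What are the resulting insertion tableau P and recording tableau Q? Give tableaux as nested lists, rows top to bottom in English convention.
Insert each entry of the permutation into P by Schensted row insertion, recording in Q the position of each new cell.

Insert 2: appended to row 1. P = [[2]].
Insert 3: appended to row 1. P = [[2, 3]].
Insert 4: appended to row 1. P = [[2, 3, 4]].
Insert 1: 1 bumps 2 from row 1; 2 starts row 2. P = [[1, 3, 4], [2]].

So P = [[1, 3, 4], [2]], Q = [[1, 2, 3], [4]].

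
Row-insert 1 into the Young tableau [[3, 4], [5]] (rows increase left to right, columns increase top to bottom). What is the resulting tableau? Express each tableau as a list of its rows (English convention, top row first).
[[1, 4], [3], [5]]

In row 1, 1 replaces 3 (the leftmost entry greater than 1); 3 is bumped to row 2. In row 2, 3 replaces 5 (the leftmost entry greater than 3); 5 is bumped to row 3. 5 starts a new row 3. The new tableau is [[1, 4], [3], [5]].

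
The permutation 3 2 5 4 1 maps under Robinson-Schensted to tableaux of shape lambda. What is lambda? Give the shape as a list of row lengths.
RSK row insertion gives P = [[1, 4], [2, 5], [3]], which has shape [2, 2, 1].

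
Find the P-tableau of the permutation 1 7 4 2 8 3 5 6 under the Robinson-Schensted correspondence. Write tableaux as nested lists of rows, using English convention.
Insert 1: appended to row 1. P = [[1]].
Insert 7: appended to row 1. P = [[1, 7]].
Insert 4: 4 bumps 7 from row 1; 7 starts row 2. P = [[1, 4], [7]].
Insert 2: 2 bumps 4 from row 1; 4 bumps 7 from row 2; 7 starts row 3. P = [[1, 2], [4], [7]].
Insert 8: appended to row 1. P = [[1, 2, 8], [4], [7]].
Insert 3: 3 bumps 8 from row 1; 8 appends to row 2. P = [[1, 2, 3], [4, 8], [7]].
Insert 5: appended to row 1. P = [[1, 2, 3, 5], [4, 8], [7]].
Insert 6: appended to row 1. P = [[1, 2, 3, 5, 6], [4, 8], [7]].

So P = [[1, 2, 3, 5, 6], [4, 8], [7]].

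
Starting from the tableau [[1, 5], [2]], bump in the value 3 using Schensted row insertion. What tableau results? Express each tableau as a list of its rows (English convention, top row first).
[[1, 3], [2, 5]]

In row 1, 3 replaces 5 (the leftmost entry greater than 3); 5 is bumped to row 2. 5 is appended to row 2. The new tableau is [[1, 3], [2, 5]].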